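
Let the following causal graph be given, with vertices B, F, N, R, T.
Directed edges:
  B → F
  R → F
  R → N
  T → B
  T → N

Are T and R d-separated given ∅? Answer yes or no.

Bayes-Ball from T | ∅ reaches {B,F,N}.
R ∉ reach(T|∅) ⇒ T ⊥ R | ∅.

Yes — T ⊥ R | ∅.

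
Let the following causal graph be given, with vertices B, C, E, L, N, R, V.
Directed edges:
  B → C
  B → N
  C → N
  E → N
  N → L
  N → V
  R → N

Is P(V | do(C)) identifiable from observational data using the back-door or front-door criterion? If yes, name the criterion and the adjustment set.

P(V|do(C)): backdoor, adjust for {B}.

desc(C)\{C}={L,N,V}; candidates ⊆ {B,E,R}.
size 0: {}; under {} C still reaches {B,L,N,V} ∋ V.
{B}: C⊥V given {B} in G with C→· removed — back-door holds.
P(V|do(C)) = Σ_{B} P(V|C,B)·P(B).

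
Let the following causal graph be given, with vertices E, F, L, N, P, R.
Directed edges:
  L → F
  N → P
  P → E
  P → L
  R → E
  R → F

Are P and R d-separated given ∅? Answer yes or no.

Yes — P ⊥ R | ∅.

Bayes-Ball from P | ∅ reaches {E,F,L,N}.
R ∉ reach(P|∅) ⇒ P ⊥ R | ∅.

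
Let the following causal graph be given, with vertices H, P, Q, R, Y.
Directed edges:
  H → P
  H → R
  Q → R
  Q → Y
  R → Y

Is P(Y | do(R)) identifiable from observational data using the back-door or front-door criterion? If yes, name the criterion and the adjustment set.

desc(R)\{R}={Y}; candidates ⊆ {H,P,Q}.
size 0: {}; under {} R still reaches {H,P,Q,Y} ∋ Y.
{Q}: R⊥Y given {Q} in G with R→· removed — back-door holds.
P(Y|do(R)) = Σ_{Q} P(Y|R,Q)·P(Q).

P(Y|do(R)): backdoor, adjust for {Q}.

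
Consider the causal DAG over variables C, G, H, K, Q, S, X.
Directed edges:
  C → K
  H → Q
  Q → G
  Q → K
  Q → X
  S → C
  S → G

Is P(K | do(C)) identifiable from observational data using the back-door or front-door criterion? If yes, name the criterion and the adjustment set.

desc(C)\{C}={K}; candidates ⊆ {G,H,Q,S,X}.
∅: C⊥K given ∅ in G with C→· removed — back-door holds.
P(K|do(C)) = P(K|C) — no adjustment needed.

P(K|do(C)): backdoor, adjust for ∅.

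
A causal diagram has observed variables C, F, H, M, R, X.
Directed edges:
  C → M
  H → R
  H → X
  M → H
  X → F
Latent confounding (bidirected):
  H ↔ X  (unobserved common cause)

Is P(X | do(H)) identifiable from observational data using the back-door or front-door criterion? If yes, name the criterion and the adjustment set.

P(X|do(H)): not identifiable (no BD/FD set).

desc(H)\{H}={F,R,X}; candidates ⊆ {C,M}.
H↔X: latent back-door arc(s) into H.
size 0: {}; under {} H still reaches {C,F,M,X} ∋ X.
size 1: {C}, {M}; under {C} H still reaches {F,M,X} ∋ X.
size 2: {C,M}; under {C,M} H still reaches {F,X} ∋ X.
H↔X cannot be blocked by any observed set — no back-door set.
No mediator lies on a directed H→…→X path.
Neither criterion identifies P(X|do(H)) in this graph.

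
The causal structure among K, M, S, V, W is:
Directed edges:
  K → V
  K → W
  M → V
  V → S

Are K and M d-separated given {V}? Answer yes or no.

Bayes-Ball from K | {V} reaches {M,W}.
M ∈ reach(K|{V}) ⇒ K ⊥̸ M | {V}.

No — K and M are d-connected given {V}.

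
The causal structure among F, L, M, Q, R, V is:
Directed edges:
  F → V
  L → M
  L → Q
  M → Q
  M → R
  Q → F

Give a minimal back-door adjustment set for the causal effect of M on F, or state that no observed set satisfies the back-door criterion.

M→F: minimal back-door set {L}.

desc(M)\{M}={F,Q,R,V}; candidates ⊆ {L}.
size 0: {}; under {} M still reaches {F,L,Q,V} ∋ F.
{L}: M⊥F given {L} in G with M→· removed — back-door holds.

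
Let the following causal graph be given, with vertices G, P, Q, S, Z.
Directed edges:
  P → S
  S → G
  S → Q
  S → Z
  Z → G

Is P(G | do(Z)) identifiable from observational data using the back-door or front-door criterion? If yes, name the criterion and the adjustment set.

desc(Z)\{Z}={G}; candidates ⊆ {P,Q,S}.
size 0: {}; under {} Z still reaches {G,P,Q,S} ∋ G.
{S}: Z⊥G given {S} in G with Z→· removed — back-door holds.
P(G|do(Z)) = Σ_{S} P(G|Z,S)·P(S).

P(G|do(Z)): backdoor, adjust for {S}.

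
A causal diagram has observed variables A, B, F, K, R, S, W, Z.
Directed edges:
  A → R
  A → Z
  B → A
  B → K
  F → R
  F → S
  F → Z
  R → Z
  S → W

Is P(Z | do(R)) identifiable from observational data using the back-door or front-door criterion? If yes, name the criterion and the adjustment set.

P(Z|do(R)): backdoor, adjust for {A, F}.

desc(R)\{R}={Z}; candidates ⊆ {A,B,F,K,S,W}.
size 0: {}; under {} R still reaches {A,B,F,K,S,W,Z} ∋ Z.
size 1: {A}, {B}, {F} …(+3); under {A} R still reaches {F,S,W,Z} ∋ Z.
{A,F}: R⊥Z given {A,F} in G with R→· removed — back-door holds.
P(Z|do(R)) = Σ_{A,F} P(Z|R,A,F)·P(A,F).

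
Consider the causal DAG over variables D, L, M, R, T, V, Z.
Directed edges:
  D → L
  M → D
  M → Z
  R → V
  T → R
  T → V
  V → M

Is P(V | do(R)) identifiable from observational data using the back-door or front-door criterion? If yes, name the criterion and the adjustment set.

P(V|do(R)): backdoor, adjust for {T}.

desc(R)\{R}={D,L,M,V,Z}; candidates ⊆ {T}.
size 0: {}; under {} R still reaches {D,L,M,T,V,Z} ∋ V.
{T}: R⊥V given {T} in G with R→· removed — back-door holds.
P(V|do(R)) = Σ_{T} P(V|R,T)·P(T).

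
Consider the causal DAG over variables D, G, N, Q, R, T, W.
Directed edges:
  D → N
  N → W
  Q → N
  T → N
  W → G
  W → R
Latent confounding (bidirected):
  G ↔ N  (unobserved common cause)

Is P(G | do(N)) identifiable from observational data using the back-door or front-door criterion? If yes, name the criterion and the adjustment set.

desc(N)\{N}={G,R,W}; candidates ⊆ {D,Q,T}.
N↔G: latent back-door arc(s) into N.
size 0: {}; under {} N still reaches {D,G,Q,T} ∋ G.
size 1: {D}, {Q}, {T}; under {D} N still reaches {G,Q,T} ∋ G.
size 2: {D,Q}, {D,T}, {Q,T}; under {D,Q} N still reaches {G,T} ∋ G.
N↔G cannot be blocked by any observed set — no back-door set.
{W}: (i) intercepts every directed N→G path; (ii) no back-door N→{W}; (iii) {N} blocks every back-door {W}→G. Front-door holds.
P(G|do(N)) = Σ_{W} P(W|N) Σ_{N'} P(G|W,N')P(N').

P(G|do(N)): frontdoor, adjust for {W}.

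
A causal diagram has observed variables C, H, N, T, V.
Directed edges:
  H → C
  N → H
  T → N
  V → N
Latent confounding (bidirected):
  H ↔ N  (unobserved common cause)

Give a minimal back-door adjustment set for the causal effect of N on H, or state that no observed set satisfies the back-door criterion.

N→H: no observed back-door set.

desc(N)\{N}={C,H}; candidates ⊆ {T,V}.
N↔H: latent back-door arc(s) into N.
size 0: {}; under {} N still reaches {C,H,T,V} ∋ H.
size 1: {T}, {V}; under {T} N still reaches {C,H,V} ∋ H.
size 2: {T,V}; under {T,V} N still reaches {C,H} ∋ H.
N↔H cannot be blocked by any observed set — no back-door set.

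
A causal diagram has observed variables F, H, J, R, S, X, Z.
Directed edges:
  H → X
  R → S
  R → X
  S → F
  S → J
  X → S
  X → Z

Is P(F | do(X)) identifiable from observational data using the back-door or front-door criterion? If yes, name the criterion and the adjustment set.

desc(X)\{X}={F,J,S,Z}; candidates ⊆ {H,R}.
size 0: {}; under {} X still reaches {F,H,J,R,S} ∋ F.
{R}: X⊥F given {R} in G with X→· removed — back-door holds.
P(F|do(X)) = Σ_{R} P(F|X,R)·P(R).

P(F|do(X)): backdoor, adjust for {R}.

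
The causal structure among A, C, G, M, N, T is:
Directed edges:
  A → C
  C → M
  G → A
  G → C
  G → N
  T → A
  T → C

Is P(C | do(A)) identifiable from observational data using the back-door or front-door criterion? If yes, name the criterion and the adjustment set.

desc(A)\{A}={C,M}; candidates ⊆ {G,N,T}.
size 0: {}; under {} A still reaches {C,G,M,N,T} ∋ C.
size 1: {G}, {N}, {T}; under {G} A still reaches {C,M,T} ∋ C.
{G,T}: A⊥C given {G,T} in G with A→· removed — back-door holds.
P(C|do(A)) = Σ_{G,T} P(C|A,G,T)·P(G,T).

P(C|do(A)): backdoor, adjust for {G, T}.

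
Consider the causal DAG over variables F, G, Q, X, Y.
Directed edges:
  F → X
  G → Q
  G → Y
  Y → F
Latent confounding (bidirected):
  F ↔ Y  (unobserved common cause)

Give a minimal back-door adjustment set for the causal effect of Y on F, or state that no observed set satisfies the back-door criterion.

desc(Y)\{Y}={F,X}; candidates ⊆ {G,Q}.
Y↔F: latent back-door arc(s) into Y.
size 0: {}; under {} Y still reaches {F,G,Q,X} ∋ F.
size 1: {G}, {Q}; under {G} Y still reaches {F,X} ∋ F.
size 2: {G,Q}; under {G,Q} Y still reaches {F,X} ∋ F.
Y↔F cannot be blocked by any observed set — no back-door set.

Y→F: no observed back-door set.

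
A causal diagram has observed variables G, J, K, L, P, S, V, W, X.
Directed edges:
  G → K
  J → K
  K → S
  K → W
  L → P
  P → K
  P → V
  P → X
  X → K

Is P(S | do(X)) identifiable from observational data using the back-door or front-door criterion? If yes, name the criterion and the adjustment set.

P(S|do(X)): backdoor, adjust for {P}.

desc(X)\{X}={K,S,W}; candidates ⊆ {G,J,L,P,V}.
size 0: {}; under {} X still reaches {K,L,P,S,V,W} ∋ S.
{P}: X⊥S given {P} in G with X→· removed — back-door holds.
P(S|do(X)) = Σ_{P} P(S|X,P)·P(P).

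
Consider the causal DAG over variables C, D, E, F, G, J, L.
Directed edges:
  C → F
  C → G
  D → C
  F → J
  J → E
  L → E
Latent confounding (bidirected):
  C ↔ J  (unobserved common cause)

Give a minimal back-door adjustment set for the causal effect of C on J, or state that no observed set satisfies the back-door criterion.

desc(C)\{C}={E,F,G,J}; candidates ⊆ {D,L}.
C↔J: latent back-door arc(s) into C.
size 0: {}; under {} C still reaches {D,E,J} ∋ J.
size 1: {D}, {L}; under {D} C still reaches {E,J} ∋ J.
size 2: {D,L}; under {D,L} C still reaches {E,J} ∋ J.
C↔J cannot be blocked by any observed set — no back-door set.

C→J: no observed back-door set.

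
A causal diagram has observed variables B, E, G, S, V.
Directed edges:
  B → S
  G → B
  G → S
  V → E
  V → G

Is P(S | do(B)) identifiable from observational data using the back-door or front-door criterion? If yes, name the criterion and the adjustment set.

desc(B)\{B}={S}; candidates ⊆ {E,G,V}.
size 0: {}; under {} B still reaches {E,G,S,V} ∋ S.
{G}: B⊥S given {G} in G with B→· removed — back-door holds.
P(S|do(B)) = Σ_{G} P(S|B,G)·P(G).

P(S|do(B)): backdoor, adjust for {G}.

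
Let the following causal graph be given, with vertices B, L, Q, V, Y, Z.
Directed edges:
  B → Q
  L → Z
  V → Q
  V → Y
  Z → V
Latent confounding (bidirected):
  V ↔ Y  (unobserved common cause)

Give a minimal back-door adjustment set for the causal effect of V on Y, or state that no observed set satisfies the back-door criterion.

V→Y: no observed back-door set.

desc(V)\{V}={Q,Y}; candidates ⊆ {B,L,Z}.
V↔Y: latent back-door arc(s) into V.
size 0: {}; under {} V still reaches {L,Y,Z} ∋ Y.
size 1: {B}, {L}, {Z}; under {B} V still reaches {L,Y,Z} ∋ Y.
size 2: {B,L}, {B,Z}, {L,Z}; under {B,L} V still reaches {Y,Z} ∋ Y.
V↔Y cannot be blocked by any observed set — no back-door set.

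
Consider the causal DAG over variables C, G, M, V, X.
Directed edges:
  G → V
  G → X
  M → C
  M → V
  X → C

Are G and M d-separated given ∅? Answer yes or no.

Yes — G ⊥ M | ∅.

Bayes-Ball from G | ∅ reaches {C,V,X}.
M ∉ reach(G|∅) ⇒ G ⊥ M | ∅.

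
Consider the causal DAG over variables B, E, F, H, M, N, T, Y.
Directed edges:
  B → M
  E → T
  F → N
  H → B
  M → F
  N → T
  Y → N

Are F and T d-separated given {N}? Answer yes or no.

Bayes-Ball from F | {N} reaches {B,H,M,Y}.
T ∉ reach(F|{N}) ⇒ F ⊥ T | {N}.

Yes — F ⊥ T | {N}.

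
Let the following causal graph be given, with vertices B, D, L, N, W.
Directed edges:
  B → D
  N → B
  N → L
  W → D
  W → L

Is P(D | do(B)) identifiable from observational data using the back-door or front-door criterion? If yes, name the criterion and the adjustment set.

P(D|do(B)): backdoor, adjust for ∅.

desc(B)\{B}={D}; candidates ⊆ {L,N,W}.
∅: B⊥D given ∅ in G with B→· removed — back-door holds.
P(D|do(B)) = P(D|B) — no adjustment needed.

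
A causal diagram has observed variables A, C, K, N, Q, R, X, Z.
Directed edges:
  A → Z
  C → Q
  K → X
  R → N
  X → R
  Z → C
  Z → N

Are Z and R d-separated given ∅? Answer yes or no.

Yes — Z ⊥ R | ∅.

Bayes-Ball from Z | ∅ reaches {A,C,N,Q}.
R ∉ reach(Z|∅) ⇒ Z ⊥ R | ∅.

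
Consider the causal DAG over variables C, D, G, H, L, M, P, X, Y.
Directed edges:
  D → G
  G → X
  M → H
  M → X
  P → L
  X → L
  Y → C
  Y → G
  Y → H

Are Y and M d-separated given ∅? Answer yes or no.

Bayes-Ball from Y | ∅ reaches {C,G,H,L,X}.
M ∉ reach(Y|∅) ⇒ Y ⊥ M | ∅.

Yes — Y ⊥ M | ∅.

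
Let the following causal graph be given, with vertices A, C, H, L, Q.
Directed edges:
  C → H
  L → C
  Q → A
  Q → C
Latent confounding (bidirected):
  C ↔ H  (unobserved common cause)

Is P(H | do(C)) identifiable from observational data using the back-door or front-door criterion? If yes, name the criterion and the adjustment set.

desc(C)\{C}={H}; candidates ⊆ {A,L,Q}.
C↔H: latent back-door arc(s) into C.
size 0: {}; under {} C still reaches {A,H,L,Q} ∋ H.
size 1: {A}, {L}, {Q}; under {A} C still reaches {H,L,Q} ∋ H.
size 2: {A,L}, {A,Q}, {L,Q}; under {A,L} C still reaches {H,Q} ∋ H.
C↔H cannot be blocked by any observed set — no back-door set.
No mediator lies on a directed C→…→H path.
Neither criterion identifies P(H|do(C)) in this graph.

P(H|do(C)): not identifiable (no BD/FD set).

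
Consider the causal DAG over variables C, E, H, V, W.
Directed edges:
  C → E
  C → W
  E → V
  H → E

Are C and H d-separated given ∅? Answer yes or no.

Yes — C ⊥ H | ∅.

Bayes-Ball from C | ∅ reaches {E,V,W}.
H ∉ reach(C|∅) ⇒ C ⊥ H | ∅.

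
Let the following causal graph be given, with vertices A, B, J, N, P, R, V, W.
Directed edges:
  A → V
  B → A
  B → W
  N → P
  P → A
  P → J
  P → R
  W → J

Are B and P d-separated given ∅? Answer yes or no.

Yes — B ⊥ P | ∅.

Bayes-Ball from B | ∅ reaches {A,J,V,W}.
P ∉ reach(B|∅) ⇒ B ⊥ P | ∅.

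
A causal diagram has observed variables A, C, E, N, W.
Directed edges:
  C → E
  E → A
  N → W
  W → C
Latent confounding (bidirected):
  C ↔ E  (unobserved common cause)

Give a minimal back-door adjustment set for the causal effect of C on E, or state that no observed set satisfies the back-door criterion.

C→E: no observed back-door set.

desc(C)\{C}={A,E}; candidates ⊆ {N,W}.
C↔E: latent back-door arc(s) into C.
size 0: {}; under {} C still reaches {A,E,N,W} ∋ E.
size 1: {N}, {W}; under {N} C still reaches {A,E,W} ∋ E.
size 2: {N,W}; under {N,W} C still reaches {A,E} ∋ E.
C↔E cannot be blocked by any observed set — no back-door set.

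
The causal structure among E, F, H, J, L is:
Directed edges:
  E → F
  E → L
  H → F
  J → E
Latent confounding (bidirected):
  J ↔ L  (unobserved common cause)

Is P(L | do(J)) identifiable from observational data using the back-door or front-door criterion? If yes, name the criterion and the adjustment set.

P(L|do(J)): frontdoor, adjust for {E}.

desc(J)\{J}={E,F,L}; candidates ⊆ {H}.
J↔L: latent back-door arc(s) into J.
size 0: {}; under {} J still reaches {L} ∋ L.
size 1: {H}; under {H} J still reaches {L} ∋ L.
J↔L cannot be blocked by any observed set — no back-door set.
{E}: (i) intercepts every directed J→L path; (ii) no back-door J→{E}; (iii) {J} blocks every back-door {E}→L. Front-door holds.
P(L|do(J)) = Σ_{E} P(E|J) Σ_{J'} P(L|E,J')P(J').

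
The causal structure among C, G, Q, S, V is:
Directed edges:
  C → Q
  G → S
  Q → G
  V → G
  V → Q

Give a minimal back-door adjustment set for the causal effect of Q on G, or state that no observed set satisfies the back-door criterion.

desc(Q)\{Q}={G,S}; candidates ⊆ {C,V}.
size 0: {}; under {} Q still reaches {C,G,S,V} ∋ G.
{V}: Q⊥G given {V} in G with Q→· removed — back-door holds.

Q→G: minimal back-door set {V}.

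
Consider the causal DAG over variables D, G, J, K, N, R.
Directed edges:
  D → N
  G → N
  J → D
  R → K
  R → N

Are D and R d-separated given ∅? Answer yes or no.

Yes — D ⊥ R | ∅.

Bayes-Ball from D | ∅ reaches {J,N}.
R ∉ reach(D|∅) ⇒ D ⊥ R | ∅.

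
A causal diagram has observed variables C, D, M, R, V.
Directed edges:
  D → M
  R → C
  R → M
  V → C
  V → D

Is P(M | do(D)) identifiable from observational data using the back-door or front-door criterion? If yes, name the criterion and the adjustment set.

P(M|do(D)): backdoor, adjust for ∅.

desc(D)\{D}={M}; candidates ⊆ {C,R,V}.
∅: D⊥M given ∅ in G with D→· removed — back-door holds.
P(M|do(D)) = P(M|D) — no adjustment needed.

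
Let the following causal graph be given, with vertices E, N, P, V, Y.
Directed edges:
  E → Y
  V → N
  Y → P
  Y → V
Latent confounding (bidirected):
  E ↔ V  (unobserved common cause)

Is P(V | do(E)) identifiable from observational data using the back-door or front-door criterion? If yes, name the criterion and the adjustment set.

P(V|do(E)): frontdoor, adjust for {Y}.

desc(E)\{E}={N,P,V,Y}; candidates ⊆ {—}.
E↔V: latent back-door arc(s) into E.
size 0: {}; under {} E still reaches {N,V} ∋ V.
E↔V cannot be blocked by any observed set — no back-door set.
{Y}: (i) intercepts every directed E→V path; (ii) no back-door E→{Y}; (iii) {E} blocks every back-door {Y}→V. Front-door holds.
P(V|do(E)) = Σ_{Y} P(Y|E) Σ_{E'} P(V|Y,E')P(E').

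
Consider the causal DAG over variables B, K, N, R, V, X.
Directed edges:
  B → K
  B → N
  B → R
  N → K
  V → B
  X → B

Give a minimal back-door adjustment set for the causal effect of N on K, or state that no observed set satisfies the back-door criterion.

N→K: minimal back-door set {B}.

desc(N)\{N}={K}; candidates ⊆ {B,R,V,X}.
size 0: {}; under {} N still reaches {B,K,R,V,X} ∋ K.
{B}: N⊥K given {B} in G with N→· removed — back-door holds.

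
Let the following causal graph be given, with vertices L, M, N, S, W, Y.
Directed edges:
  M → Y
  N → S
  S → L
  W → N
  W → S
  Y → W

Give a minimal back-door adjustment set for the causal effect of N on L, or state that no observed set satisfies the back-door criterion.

desc(N)\{N}={L,S}; candidates ⊆ {M,W,Y}.
size 0: {}; under {} N still reaches {L,M,S,W,Y} ∋ L.
{W}: N⊥L given {W} in G with N→· removed — back-door holds.

N→L: minimal back-door set {W}.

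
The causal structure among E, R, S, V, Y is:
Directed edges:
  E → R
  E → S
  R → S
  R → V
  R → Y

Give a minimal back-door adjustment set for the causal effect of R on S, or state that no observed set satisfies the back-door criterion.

desc(R)\{R}={S,V,Y}; candidates ⊆ {E}.
size 0: {}; under {} R still reaches {E,S} ∋ S.
{E}: R⊥S given {E} in G with R→· removed — back-door holds.

R→S: minimal back-door set {E}.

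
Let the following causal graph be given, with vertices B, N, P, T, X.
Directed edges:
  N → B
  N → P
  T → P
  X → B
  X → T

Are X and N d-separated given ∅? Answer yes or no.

Yes — X ⊥ N | ∅.

Bayes-Ball from X | ∅ reaches {B,P,T}.
N ∉ reach(X|∅) ⇒ X ⊥ N | ∅.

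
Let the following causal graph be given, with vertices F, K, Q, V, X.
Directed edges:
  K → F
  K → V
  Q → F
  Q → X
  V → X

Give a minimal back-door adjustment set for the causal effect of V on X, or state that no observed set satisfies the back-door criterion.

V→X: minimal back-door set ∅.

desc(V)\{V}={X}; candidates ⊆ {F,K,Q}.
∅: V⊥X given ∅ in G with V→· removed — back-door holds.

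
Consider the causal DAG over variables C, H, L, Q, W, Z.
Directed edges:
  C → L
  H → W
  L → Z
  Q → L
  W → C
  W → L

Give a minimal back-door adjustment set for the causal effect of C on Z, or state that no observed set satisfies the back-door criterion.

desc(C)\{C}={L,Z}; candidates ⊆ {H,Q,W}.
size 0: {}; under {} C still reaches {H,L,W,Z} ∋ Z.
{W}: C⊥Z given {W} in G with C→· removed — back-door holds.

C→Z: minimal back-door set {W}.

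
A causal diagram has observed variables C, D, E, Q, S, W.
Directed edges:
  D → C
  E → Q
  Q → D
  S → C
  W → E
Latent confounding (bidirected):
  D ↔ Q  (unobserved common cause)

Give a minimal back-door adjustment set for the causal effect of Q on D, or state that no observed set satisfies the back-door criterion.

desc(Q)\{Q}={C,D}; candidates ⊆ {E,S,W}.
Q↔D: latent back-door arc(s) into Q.
size 0: {}; under {} Q still reaches {C,D,E,W} ∋ D.
size 1: {E}, {S}, {W}; under {E} Q still reaches {C,D} ∋ D.
size 2: {E,S}, {E,W}, {S,W}; under {E,S} Q still reaches {C,D} ∋ D.
Q↔D cannot be blocked by any observed set — no back-door set.

Q→D: no observed back-door set.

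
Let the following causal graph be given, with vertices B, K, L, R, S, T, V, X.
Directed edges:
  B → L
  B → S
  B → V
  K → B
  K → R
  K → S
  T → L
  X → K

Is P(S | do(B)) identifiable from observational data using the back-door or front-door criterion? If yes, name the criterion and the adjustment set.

P(S|do(B)): backdoor, adjust for {K}.

desc(B)\{B}={L,S,V}; candidates ⊆ {K,R,T,X}.
size 0: {}; under {} B still reaches {K,R,S,X} ∋ S.
{K}: B⊥S given {K} in G with B→· removed — back-door holds.
P(S|do(B)) = Σ_{K} P(S|B,K)·P(K).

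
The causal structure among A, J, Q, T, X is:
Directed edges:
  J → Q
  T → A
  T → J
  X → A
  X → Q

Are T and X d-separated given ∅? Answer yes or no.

Bayes-Ball from T | ∅ reaches {A,J,Q}.
X ∉ reach(T|∅) ⇒ T ⊥ X | ∅.

Yes — T ⊥ X | ∅.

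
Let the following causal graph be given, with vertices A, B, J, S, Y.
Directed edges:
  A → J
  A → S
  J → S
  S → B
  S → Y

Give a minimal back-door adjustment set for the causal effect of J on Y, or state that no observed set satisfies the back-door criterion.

J→Y: minimal back-door set {A}.

desc(J)\{J}={B,S,Y}; candidates ⊆ {A}.
size 0: {}; under {} J still reaches {A,B,S,Y} ∋ Y.
{A}: J⊥Y given {A} in G with J→· removed — back-door holds.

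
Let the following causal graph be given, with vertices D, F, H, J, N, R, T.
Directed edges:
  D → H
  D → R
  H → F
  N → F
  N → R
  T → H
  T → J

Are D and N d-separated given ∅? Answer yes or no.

Yes — D ⊥ N | ∅.

Bayes-Ball from D | ∅ reaches {F,H,R}.
N ∉ reach(D|∅) ⇒ D ⊥ N | ∅.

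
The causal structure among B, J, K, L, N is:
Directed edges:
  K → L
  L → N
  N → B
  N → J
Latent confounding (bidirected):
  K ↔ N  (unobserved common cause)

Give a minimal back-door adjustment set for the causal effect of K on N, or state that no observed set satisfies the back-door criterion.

K→N: no observed back-door set.

desc(K)\{K}={B,J,L,N}; candidates ⊆ {—}.
K↔N: latent back-door arc(s) into K.
size 0: {}; under {} K still reaches {B,J,N} ∋ N.
K↔N cannot be blocked by any observed set — no back-door set.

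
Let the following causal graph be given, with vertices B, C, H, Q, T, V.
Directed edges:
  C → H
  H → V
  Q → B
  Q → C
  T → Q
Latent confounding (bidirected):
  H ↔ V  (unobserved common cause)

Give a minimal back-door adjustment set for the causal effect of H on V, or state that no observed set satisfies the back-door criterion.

desc(H)\{H}={V}; candidates ⊆ {B,C,Q,T}.
H↔V: latent back-door arc(s) into H.
size 0: {}; under {} H still reaches {B,C,Q,T,V} ∋ V.
size 1: {B}, {C}, {Q} …(+1); under {B} H still reaches {C,Q,T,V} ∋ V.
size 2: {B,C}, {B,Q}, {B,T} …(+3); under {B,C} H still reaches {V} ∋ V.
H↔V cannot be blocked by any observed set — no back-door set.

H→V: no observed back-door set.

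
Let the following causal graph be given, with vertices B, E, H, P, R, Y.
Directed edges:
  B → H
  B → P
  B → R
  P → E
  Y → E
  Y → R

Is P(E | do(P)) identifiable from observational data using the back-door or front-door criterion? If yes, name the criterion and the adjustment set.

P(E|do(P)): backdoor, adjust for ∅.

desc(P)\{P}={E}; candidates ⊆ {B,H,R,Y}.
∅: P⊥E given ∅ in G with P→· removed — back-door holds.
P(E|do(P)) = P(E|P) — no adjustment needed.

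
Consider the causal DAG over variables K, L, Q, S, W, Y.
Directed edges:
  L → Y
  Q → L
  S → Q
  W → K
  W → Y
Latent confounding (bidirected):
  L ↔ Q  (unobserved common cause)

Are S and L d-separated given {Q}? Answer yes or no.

Bayes-Ball from S | {Q} reaches {L,Y}.
L ∈ reach(S|{Q}) ⇒ S ⊥̸ L | {Q}.

No — S and L are d-connected given {Q}.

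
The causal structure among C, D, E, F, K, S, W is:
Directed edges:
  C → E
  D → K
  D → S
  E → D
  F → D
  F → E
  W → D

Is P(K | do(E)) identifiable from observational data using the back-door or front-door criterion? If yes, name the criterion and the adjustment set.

desc(E)\{E}={D,K,S}; candidates ⊆ {C,F,W}.
size 0: {}; under {} E still reaches {C,D,F,K,S} ∋ K.
{F}: E⊥K given {F} in G with E→· removed — back-door holds.
P(K|do(E)) = Σ_{F} P(K|E,F)·P(F).

P(K|do(E)): backdoor, adjust for {F}.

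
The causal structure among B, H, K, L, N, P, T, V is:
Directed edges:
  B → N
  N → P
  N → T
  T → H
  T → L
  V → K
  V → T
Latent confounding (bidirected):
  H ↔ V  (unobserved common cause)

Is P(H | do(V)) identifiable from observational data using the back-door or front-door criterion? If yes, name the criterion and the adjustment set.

desc(V)\{V}={H,K,L,T}; candidates ⊆ {B,N,P}.
V↔H: latent back-door arc(s) into V.
size 0: {}; under {} V still reaches {H} ∋ H.
size 1: {B}, {N}, {P}; under {B} V still reaches {H} ∋ H.
size 2: {B,N}, {B,P}, {N,P}; under {B,N} V still reaches {H} ∋ H.
V↔H cannot be blocked by any observed set — no back-door set.
{T}: (i) intercepts every directed V→H path; (ii) no back-door V→{T}; (iii) {V} blocks every back-door {T}→H. Front-door holds.
P(H|do(V)) = Σ_{T} P(T|V) Σ_{V'} P(H|T,V')P(V').

P(H|do(V)): frontdoor, adjust for {T}.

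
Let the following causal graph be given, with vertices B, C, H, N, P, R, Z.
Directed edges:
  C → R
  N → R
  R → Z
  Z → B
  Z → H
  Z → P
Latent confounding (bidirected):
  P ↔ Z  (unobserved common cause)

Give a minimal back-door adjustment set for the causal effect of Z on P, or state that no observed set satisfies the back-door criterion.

Z→P: no observed back-door set.

desc(Z)\{Z}={B,H,P}; candidates ⊆ {C,N,R}.
Z↔P: latent back-door arc(s) into Z.
size 0: {}; under {} Z still reaches {C,N,P,R} ∋ P.
size 1: {C}, {N}, {R}; under {C} Z still reaches {N,P,R} ∋ P.
size 2: {C,N}, {C,R}, {N,R}; under {C,N} Z still reaches {P,R} ∋ P.
Z↔P cannot be blocked by any observed set — no back-door set.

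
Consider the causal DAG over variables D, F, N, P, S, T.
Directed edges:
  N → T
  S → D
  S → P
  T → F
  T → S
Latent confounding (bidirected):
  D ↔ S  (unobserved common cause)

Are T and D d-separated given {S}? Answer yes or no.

No — T and D are d-connected given {S}.

Bayes-Ball from T | {S} reaches {D,F,N}.
D ∈ reach(T|{S}) ⇒ T ⊥̸ D | {S}.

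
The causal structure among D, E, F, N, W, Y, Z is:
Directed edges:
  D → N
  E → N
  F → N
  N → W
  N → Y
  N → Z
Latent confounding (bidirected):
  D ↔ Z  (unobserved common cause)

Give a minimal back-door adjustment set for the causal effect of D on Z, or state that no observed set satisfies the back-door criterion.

D→Z: no observed back-door set.

desc(D)\{D}={N,W,Y,Z}; candidates ⊆ {E,F}.
D↔Z: latent back-door arc(s) into D.
size 0: {}; under {} D still reaches {Z} ∋ Z.
size 1: {E}, {F}; under {E} D still reaches {Z} ∋ Z.
size 2: {E,F}; under {E,F} D still reaches {Z} ∋ Z.
D↔Z cannot be blocked by any observed set — no back-door set.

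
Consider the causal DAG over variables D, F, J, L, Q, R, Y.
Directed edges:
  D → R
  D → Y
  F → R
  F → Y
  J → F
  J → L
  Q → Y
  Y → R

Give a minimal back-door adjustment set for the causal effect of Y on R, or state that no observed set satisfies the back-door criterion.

Y→R: minimal back-door set {D, F}.

desc(Y)\{Y}={R}; candidates ⊆ {D,F,J,L,Q}.
size 0: {}; under {} Y still reaches {D,F,J,L,Q,R} ∋ R.
size 1: {D}, {F}, {J} …(+2); under {D} Y still reaches {F,J,L,Q,R} ∋ R.
{D,F}: Y⊥R given {D,F} in G with Y→· removed — back-door holds.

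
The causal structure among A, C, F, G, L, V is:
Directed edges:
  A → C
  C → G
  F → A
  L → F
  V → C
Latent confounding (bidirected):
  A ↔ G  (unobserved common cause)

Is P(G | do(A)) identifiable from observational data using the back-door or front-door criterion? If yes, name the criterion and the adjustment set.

P(G|do(A)): frontdoor, adjust for {C}.

desc(A)\{A}={C,G}; candidates ⊆ {F,L,V}.
A↔G: latent back-door arc(s) into A.
size 0: {}; under {} A still reaches {F,G,L} ∋ G.
size 1: {F}, {L}, {V}; under {F} A still reaches {G} ∋ G.
size 2: {F,L}, {F,V}, {L,V}; under {F,L} A still reaches {G} ∋ G.
A↔G cannot be blocked by any observed set — no back-door set.
{C}: (i) intercepts every directed A→G path; (ii) no back-door A→{C}; (iii) {A} blocks every back-door {C}→G. Front-door holds.
P(G|do(A)) = Σ_{C} P(C|A) Σ_{A'} P(G|C,A')P(A').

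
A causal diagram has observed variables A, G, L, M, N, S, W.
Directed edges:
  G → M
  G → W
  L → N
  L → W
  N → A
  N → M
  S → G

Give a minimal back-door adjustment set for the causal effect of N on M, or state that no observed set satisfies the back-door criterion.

desc(N)\{N}={A,M}; candidates ⊆ {G,L,S,W}.
∅: N⊥M given ∅ in G with N→· removed — back-door holds.

N→M: minimal back-door set ∅.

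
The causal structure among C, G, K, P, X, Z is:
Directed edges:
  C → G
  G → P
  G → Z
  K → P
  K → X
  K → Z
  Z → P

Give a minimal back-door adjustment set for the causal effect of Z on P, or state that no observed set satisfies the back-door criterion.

Z→P: minimal back-door set {G, K}.

desc(Z)\{Z}={P}; candidates ⊆ {C,G,K,X}.
size 0: {}; under {} Z still reaches {C,G,K,P,X} ∋ P.
size 1: {C}, {G}, {K} …(+1); under {C} Z still reaches {G,K,P,X} ∋ P.
{G,K}: Z⊥P given {G,K} in G with Z→· removed — back-door holds.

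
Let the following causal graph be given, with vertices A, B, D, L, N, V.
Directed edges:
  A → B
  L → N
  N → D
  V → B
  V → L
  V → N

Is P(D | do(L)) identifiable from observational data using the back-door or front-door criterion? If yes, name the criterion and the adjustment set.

desc(L)\{L}={D,N}; candidates ⊆ {A,B,V}.
size 0: {}; under {} L still reaches {B,D,N,V} ∋ D.
{V}: L⊥D given {V} in G with L→· removed — back-door holds.
P(D|do(L)) = Σ_{V} P(D|L,V)·P(V).

P(D|do(L)): backdoor, adjust for {V}.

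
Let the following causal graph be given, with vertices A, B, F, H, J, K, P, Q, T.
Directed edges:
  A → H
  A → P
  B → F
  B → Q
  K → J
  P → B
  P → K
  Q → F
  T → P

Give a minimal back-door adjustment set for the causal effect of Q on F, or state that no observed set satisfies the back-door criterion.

Q→F: minimal back-door set {B}.

desc(Q)\{Q}={F}; candidates ⊆ {A,B,H,J,K,P,T}.
size 0: {}; under {} Q still reaches {A,B,F,H,J,K,P,T} ∋ F.
{B}: Q⊥F given {B} in G with Q→· removed — back-door holds.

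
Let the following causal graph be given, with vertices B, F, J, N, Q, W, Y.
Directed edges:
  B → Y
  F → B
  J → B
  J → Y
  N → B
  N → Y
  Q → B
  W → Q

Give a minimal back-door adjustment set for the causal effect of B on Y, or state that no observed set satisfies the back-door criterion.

B→Y: minimal back-door set {J, N}.

desc(B)\{B}={Y}; candidates ⊆ {F,J,N,Q,W}.
size 0: {}; under {} B still reaches {F,J,N,Q,W,Y} ∋ Y.
size 1: {F}, {J}, {N} …(+2); under {F} B still reaches {J,N,Q,W,Y} ∋ Y.
{J,N}: B⊥Y given {J,N} in G with B→· removed — back-door holds.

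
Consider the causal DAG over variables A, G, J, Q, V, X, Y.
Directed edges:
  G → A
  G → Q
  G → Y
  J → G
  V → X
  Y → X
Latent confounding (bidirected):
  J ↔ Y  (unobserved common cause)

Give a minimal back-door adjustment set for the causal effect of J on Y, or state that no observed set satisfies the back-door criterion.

J→Y: no observed back-door set.

desc(J)\{J}={A,G,Q,X,Y}; candidates ⊆ {V}.
J↔Y: latent back-door arc(s) into J.
size 0: {}; under {} J still reaches {X,Y} ∋ Y.
size 1: {V}; under {V} J still reaches {X,Y} ∋ Y.
J↔Y cannot be blocked by any observed set — no back-door set.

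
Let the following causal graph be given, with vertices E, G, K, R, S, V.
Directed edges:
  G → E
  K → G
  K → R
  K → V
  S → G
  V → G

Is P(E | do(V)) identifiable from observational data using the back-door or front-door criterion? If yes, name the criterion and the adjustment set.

P(E|do(V)): backdoor, adjust for {K}.

desc(V)\{V}={E,G}; candidates ⊆ {K,R,S}.
size 0: {}; under {} V still reaches {E,G,K,R} ∋ E.
{K}: V⊥E given {K} in G with V→· removed — back-door holds.
P(E|do(V)) = Σ_{K} P(E|V,K)·P(K).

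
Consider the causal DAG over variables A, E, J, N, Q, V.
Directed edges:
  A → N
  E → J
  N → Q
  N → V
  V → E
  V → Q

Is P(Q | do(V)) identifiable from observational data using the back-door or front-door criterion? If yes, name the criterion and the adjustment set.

desc(V)\{V}={E,J,Q}; candidates ⊆ {A,N}.
size 0: {}; under {} V still reaches {A,N,Q} ∋ Q.
{N}: V⊥Q given {N} in G with V→· removed — back-door holds.
P(Q|do(V)) = Σ_{N} P(Q|V,N)·P(N).

P(Q|do(V)): backdoor, adjust for {N}.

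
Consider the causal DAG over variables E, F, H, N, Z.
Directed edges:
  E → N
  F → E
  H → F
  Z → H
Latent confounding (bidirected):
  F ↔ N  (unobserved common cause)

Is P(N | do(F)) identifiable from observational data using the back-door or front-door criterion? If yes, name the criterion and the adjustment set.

desc(F)\{F}={E,N}; candidates ⊆ {H,Z}.
F↔N: latent back-door arc(s) into F.
size 0: {}; under {} F still reaches {H,N,Z} ∋ N.
size 1: {H}, {Z}; under {H} F still reaches {N} ∋ N.
size 2: {H,Z}; under {H,Z} F still reaches {N} ∋ N.
F↔N cannot be blocked by any observed set — no back-door set.
{E}: (i) intercepts every directed F→N path; (ii) no back-door F→{E}; (iii) {F} blocks every back-door {E}→N. Front-door holds.
P(N|do(F)) = Σ_{E} P(E|F) Σ_{F'} P(N|E,F')P(F').

P(N|do(F)): frontdoor, adjust for {E}.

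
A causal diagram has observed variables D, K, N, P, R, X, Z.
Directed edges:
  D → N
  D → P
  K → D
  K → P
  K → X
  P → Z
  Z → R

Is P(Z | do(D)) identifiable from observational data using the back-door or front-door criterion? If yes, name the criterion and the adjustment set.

desc(D)\{D}={N,P,R,Z}; candidates ⊆ {K,X}.
size 0: {}; under {} D still reaches {K,P,R,X,Z} ∋ Z.
{K}: D⊥Z given {K} in G with D→· removed — back-door holds.
P(Z|do(D)) = Σ_{K} P(Z|D,K)·P(K).

P(Z|do(D)): backdoor, adjust for {K}.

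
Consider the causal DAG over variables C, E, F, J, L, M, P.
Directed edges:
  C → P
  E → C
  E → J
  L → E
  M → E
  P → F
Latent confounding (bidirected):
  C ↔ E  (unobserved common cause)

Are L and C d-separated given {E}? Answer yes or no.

No — L and C are d-connected given {E}.

Bayes-Ball from L | {E} reaches {C,F,M,P}.
C ∈ reach(L|{E}) ⇒ L ⊥̸ C | {E}.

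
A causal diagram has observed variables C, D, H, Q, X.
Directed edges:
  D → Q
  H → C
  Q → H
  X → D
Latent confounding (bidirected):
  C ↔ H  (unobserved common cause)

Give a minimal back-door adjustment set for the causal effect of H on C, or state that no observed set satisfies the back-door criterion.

desc(H)\{H}={C}; candidates ⊆ {D,Q,X}.
H↔C: latent back-door arc(s) into H.
size 0: {}; under {} H still reaches {C,D,Q,X} ∋ C.
size 1: {D}, {Q}, {X}; under {D} H still reaches {C,Q} ∋ C.
size 2: {D,Q}, {D,X}, {Q,X}; under {D,Q} H still reaches {C} ∋ C.
H↔C cannot be blocked by any observed set — no back-door set.

H→C: no observed back-door set.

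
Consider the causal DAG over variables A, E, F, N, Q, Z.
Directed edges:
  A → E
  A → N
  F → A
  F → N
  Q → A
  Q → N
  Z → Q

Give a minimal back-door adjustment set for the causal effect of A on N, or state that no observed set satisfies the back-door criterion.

A→N: minimal back-door set {F, Q}.

desc(A)\{A}={E,N}; candidates ⊆ {F,Q,Z}.
size 0: {}; under {} A still reaches {F,N,Q,Z} ∋ N.
size 1: {F}, {Q}, {Z}; under {F} A still reaches {N,Q,Z} ∋ N.
{F,Q}: A⊥N given {F,Q} in G with A→· removed — back-door holds.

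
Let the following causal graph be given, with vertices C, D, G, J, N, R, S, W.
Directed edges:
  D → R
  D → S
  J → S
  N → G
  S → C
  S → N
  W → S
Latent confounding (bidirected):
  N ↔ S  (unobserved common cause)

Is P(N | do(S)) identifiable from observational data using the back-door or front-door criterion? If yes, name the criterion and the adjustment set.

P(N|do(S)): not identifiable (no BD/FD set).

desc(S)\{S}={C,G,N}; candidates ⊆ {D,J,R,W}.
S↔N: latent back-door arc(s) into S.
size 0: {}; under {} S still reaches {D,G,J,N,R,W} ∋ N.
size 1: {D}, {J}, {R} …(+1); under {D} S still reaches {G,J,N,W} ∋ N.
size 2: {D,J}, {D,R}, {D,W} …(+3); under {D,J} S still reaches {G,N,W} ∋ N.
S↔N cannot be blocked by any observed set — no back-door set.
No mediator lies on a directed S→…→N path.
Neither criterion identifies P(N|do(S)) in this graph.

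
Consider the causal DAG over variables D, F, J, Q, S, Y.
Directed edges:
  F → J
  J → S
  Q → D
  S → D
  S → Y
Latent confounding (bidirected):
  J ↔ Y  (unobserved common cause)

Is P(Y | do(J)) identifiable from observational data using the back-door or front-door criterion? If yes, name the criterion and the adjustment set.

desc(J)\{J}={D,S,Y}; candidates ⊆ {F,Q}.
J↔Y: latent back-door arc(s) into J.
size 0: {}; under {} J still reaches {F,Y} ∋ Y.
size 1: {F}, {Q}; under {F} J still reaches {Y} ∋ Y.
size 2: {F,Q}; under {F,Q} J still reaches {Y} ∋ Y.
J↔Y cannot be blocked by any observed set — no back-door set.
{S}: (i) intercepts every directed J→Y path; (ii) no back-door J→{S}; (iii) {J} blocks every back-door {S}→Y. Front-door holds.
P(Y|do(J)) = Σ_{S} P(S|J) Σ_{J'} P(Y|S,J')P(J').

P(Y|do(J)): frontdoor, adjust for {S}.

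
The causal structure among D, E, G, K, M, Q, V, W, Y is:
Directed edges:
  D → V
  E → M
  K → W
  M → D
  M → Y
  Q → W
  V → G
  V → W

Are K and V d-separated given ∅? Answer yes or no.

Bayes-Ball from K | ∅ reaches {W}.
V ∉ reach(K|∅) ⇒ K ⊥ V | ∅.

Yes — K ⊥ V | ∅.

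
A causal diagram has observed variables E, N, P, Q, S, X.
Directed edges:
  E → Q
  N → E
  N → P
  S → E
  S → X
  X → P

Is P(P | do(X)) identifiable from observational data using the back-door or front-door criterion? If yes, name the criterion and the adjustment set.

P(P|do(X)): backdoor, adjust for ∅.

desc(X)\{X}={P}; candidates ⊆ {E,N,Q,S}.
∅: X⊥P given ∅ in G with X→· removed — back-door holds.
P(P|do(X)) = P(P|X) — no adjustment needed.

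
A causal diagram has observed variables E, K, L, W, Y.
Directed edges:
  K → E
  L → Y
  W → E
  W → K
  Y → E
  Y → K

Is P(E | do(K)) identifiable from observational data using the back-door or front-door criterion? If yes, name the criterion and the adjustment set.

desc(K)\{K}={E}; candidates ⊆ {L,W,Y}.
size 0: {}; under {} K still reaches {E,L,W,Y} ∋ E.
size 1: {L}, {W}, {Y}; under {L} K still reaches {E,W,Y} ∋ E.
{W,Y}: K⊥E given {W,Y} in G with K→· removed — back-door holds.
P(E|do(K)) = Σ_{W,Y} P(E|K,W,Y)·P(W,Y).

P(E|do(K)): backdoor, adjust for {W, Y}.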